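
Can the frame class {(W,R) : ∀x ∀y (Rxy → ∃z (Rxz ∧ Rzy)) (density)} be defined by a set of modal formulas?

This is a Sahlqvist condition; the C4 axiom □□q → □q defines it.

Yes — defined by □□q → □q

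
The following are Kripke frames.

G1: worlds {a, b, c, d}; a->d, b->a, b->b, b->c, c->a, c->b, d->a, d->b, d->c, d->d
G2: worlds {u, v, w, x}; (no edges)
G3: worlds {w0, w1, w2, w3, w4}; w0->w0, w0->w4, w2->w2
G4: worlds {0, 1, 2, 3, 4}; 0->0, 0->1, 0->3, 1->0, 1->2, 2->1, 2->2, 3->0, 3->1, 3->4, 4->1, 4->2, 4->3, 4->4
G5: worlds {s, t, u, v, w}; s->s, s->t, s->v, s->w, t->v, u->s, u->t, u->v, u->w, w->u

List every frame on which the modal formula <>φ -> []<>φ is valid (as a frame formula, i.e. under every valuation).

G2

This is the axiom for the Euclidean property; its first-order frame correspondent is forall x forall y forall z (Rxy & Rxz -> Ryz).
G1: fails — Rbc and Rbc but not Rcc.
G2: holds.
G3: fails — Rw0w4 and Rw0w0 but not Rw4w0.
G4: fails — R01 and R01 but not R11.
G5: fails — Rsv and Rsv but not Rvv.
Valid on: G2.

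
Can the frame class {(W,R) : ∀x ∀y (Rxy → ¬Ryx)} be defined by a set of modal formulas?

Any modally definable frame class is closed under surjective bounded morphisms.
The 3-cycle (worlds s,t,u with s→t→u→s) is asymmetric. Mapping every world to a single reflexive point • is a surjective bounded morphism, and the reflexive point is not asymmetric (R•• but asymmetry requires ¬R••).
So the class is not modally definable.

Not modally definable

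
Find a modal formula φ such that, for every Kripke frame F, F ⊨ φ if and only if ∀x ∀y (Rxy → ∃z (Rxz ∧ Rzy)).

A defining formula is □□q → □q (the C4 axiom).
Suppose □□q→□q is valid. Take Rxy and set V(q)={w : xR²w}. Then □□q at x, so □q at x, so q at y, i.e. ∃z(Rxz∧Rzy).

□□q → □q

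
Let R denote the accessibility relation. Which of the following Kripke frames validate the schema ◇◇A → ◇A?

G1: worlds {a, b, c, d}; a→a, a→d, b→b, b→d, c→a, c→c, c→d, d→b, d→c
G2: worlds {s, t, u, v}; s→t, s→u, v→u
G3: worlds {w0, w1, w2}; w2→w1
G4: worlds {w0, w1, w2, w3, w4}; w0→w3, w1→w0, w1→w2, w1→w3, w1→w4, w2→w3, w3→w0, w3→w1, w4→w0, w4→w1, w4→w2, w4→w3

G2, G3

The schema corresponds to transitivity: ∀x ∀y ∀z (Rxy ∧ Ryz → Rxz).
G1: fails — Rcd and Rdb but not Rcb.
G2: satisfies the condition.
G3: satisfies the condition.
G4: fails — Rw3w1 and Rw1w2 but not Rw3w2.
Valid on: G2, G3.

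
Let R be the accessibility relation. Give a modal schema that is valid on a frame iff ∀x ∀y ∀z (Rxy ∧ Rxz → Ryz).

◇q → □◇q

This is the Euclidean property; the standard corresponding axiom is 5: ◇q → □◇q.
Suppose ◇q→□◇q is valid. Take Rxy, Rxz and set V(q)={y}. Then ◇q at x, so □◇q at x, so ◇q at z, so some w with Rzw has q; w=y, i.e. Rzy. By symmetry of the argument, Ryz.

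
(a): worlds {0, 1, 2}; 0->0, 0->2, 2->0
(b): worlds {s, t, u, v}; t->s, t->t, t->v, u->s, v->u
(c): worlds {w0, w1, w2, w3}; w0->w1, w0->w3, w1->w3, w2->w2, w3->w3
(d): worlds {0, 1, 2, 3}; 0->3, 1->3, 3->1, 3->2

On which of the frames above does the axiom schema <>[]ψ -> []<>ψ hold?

(a), (c)

The schema corresponds to convergence: forall x forall y forall z (Rxy & Rxz -> exists w (Ryw & Rzw)).
(a): condition met.
(b): fails — Rtv and Rts but v and s have no common successor.
(c): condition met.
(d): fails — R31 and R32 but 1 and 2 have no common successor.
Valid on: (a), (c).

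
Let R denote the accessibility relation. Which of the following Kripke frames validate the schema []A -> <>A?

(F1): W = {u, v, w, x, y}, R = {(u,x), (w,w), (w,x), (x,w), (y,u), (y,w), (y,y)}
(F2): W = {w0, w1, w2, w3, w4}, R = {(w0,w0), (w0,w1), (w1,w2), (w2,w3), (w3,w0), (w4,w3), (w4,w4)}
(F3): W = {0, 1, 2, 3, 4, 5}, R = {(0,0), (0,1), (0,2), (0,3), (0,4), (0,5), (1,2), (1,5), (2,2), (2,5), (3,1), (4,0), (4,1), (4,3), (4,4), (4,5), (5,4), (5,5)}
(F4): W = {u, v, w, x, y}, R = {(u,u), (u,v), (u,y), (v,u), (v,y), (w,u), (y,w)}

The schema corresponds to seriality: forall x exists y Rxy.
(F1): fails — world v has no successor.
(F2): ✓.
(F3): ✓.
(F4): fails — world x has no successor.
Valid on: (F2), (F3).

(F2), (F3)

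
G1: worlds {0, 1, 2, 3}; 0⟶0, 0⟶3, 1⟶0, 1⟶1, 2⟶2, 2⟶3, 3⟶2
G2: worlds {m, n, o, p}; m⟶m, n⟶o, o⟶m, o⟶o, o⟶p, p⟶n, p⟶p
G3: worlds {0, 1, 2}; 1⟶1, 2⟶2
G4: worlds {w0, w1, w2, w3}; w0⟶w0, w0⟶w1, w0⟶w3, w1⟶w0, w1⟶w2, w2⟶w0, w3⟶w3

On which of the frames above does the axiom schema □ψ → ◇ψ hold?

This is the axiom for seriality; its first-order frame correspondent is ∀x ∃y Rxy.
G1: ✓.
G2: ✓.
G3: fails — world 0 has no successor.
G4: ✓.

G1, G2, G4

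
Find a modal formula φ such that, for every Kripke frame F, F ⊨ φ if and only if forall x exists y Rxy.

□ψ → ◇ψ

The condition is seriality. The D schema □ψ → ◇ψ defines it.
Suppose □ψ→◇ψ is valid. At any x set V(ψ)=W. Then □ψ at x, so ◇ψ at x, so x has a successor.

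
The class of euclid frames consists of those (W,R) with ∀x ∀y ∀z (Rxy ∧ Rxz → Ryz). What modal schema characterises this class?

The condition is the Euclidean property. The 5 schema ◇s → □◇s defines it.

◇s → □◇s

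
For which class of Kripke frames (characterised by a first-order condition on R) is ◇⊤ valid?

◇⊤ holds at w iff w has a successor, so frame-validity of ◇⊤ is exactly seriality. Equivalently via □ψ → ◇ψ:
Suppose □ψ→◇ψ is valid. At any x set V(ψ)=W. Then □ψ at x, so ◇ψ at x, so x has a successor.
The converse is a direct semantic check.
So the correspondent is seriality.

seriality: ∀x ∃y Rxy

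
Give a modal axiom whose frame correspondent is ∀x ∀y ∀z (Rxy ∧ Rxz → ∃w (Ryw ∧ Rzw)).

◇□ψ → □◇ψ

This is convergence; the standard corresponding axiom is .2: ◇□ψ → □◇ψ.
Suppose ◇□ψ→□◇ψ is valid. Take Rxy, Rxz and set V(ψ)={w : Ryw}. Then □ψ at y so ◇□ψ at x, so □◇ψ at x, so ◇ψ at z, giving w with Rzw and Ryw.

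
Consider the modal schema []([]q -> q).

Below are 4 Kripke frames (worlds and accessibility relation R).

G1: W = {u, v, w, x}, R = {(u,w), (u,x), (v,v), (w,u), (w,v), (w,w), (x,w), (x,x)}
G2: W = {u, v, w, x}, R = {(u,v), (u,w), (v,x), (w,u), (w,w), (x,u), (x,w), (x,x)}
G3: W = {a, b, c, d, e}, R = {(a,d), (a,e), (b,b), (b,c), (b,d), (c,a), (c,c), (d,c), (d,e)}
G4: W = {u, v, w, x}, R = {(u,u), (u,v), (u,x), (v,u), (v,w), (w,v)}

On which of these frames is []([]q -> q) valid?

none

The schema corresponds to shift-reflexivity: forall x forall y (Rxy -> Ryy).
G1: fails — Rwu but not Ruu.
G2: fails — Ruv but not Rvv.
G3: fails — Rae but not Ree.
G4: fails — Ruv but not Rvv.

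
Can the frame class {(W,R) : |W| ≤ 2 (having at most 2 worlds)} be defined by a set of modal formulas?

Modal frame validity is preserved under disjoint unions.
Any modal formula valid on each of 3 disjoint one-world frames is valid on their disjoint union (validity is preserved under disjoint unions). Each one-world frame has |W|=1≤2, but the union has |W|=3.
Hence having at most 2 worlds is not modally definable.

No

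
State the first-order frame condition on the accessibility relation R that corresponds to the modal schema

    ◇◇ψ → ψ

This is a Sahlqvist (Geach-type) schema ◇^2□^0ψ → □^0◇^0ψ.
Minimal-valuation argument: fix x; take any y with xR^2y and any z with xR^0z. Set V(ψ) to the set of worlds R-reachable from y in exactly 0 steps. Then □^0ψ holds at y, so the antecedent holds at x; validity forces ◇^0ψ at z, giving a w with zR^0w and yR^0w.
First-order correspondent: ∀x ∀y (xR²y → ∃w (y = w ∧ x = w)).

∀x ∀y (xR²y → ∃w (y = w ∧ x = w))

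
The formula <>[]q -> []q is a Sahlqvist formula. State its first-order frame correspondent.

This is frame-equivalent to ◇q → □◇q (substitute ¬q for q and contrapose).
Suppose ◇q→□◇q is valid. Take Rxy, Rxz and set V(q)={y}. Then ◇q at x, so □◇q at x, so ◇q at z, so some w with Rzw has q; w=y, i.e. Rzy. By symmetry of the argument, Ryz.
The converse is a direct semantic check.
So the correspondent is the Euclidean property.

the Euclidean property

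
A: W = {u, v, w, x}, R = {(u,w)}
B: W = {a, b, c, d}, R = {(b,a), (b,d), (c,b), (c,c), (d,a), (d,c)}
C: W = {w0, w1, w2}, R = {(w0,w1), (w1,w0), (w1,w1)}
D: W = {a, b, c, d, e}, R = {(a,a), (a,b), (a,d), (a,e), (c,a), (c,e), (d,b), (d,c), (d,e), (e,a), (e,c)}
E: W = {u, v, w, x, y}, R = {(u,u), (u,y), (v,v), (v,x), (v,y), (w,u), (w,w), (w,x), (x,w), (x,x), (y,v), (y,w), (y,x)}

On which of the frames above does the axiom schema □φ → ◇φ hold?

E

This is the axiom for seriality; its first-order frame correspondent is ∀x ∃y Rxy.
A: fails — world v has no successor.
B: fails — world a has no successor.
C: fails — world w2 has no successor.
D: fails — world b has no successor.
E: satisfies the condition.
Valid on: E.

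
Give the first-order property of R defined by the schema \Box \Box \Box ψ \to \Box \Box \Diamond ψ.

This is a Sahlqvist (Geach-type) schema ◇^0□^3ψ → □^2◇^1ψ.
First-order correspondent: \forall x \forall z (x R^2 z \to \exists w (x R^3 w \wedge zRw)).

\forall x \forall z (x R^2 z \to \exists w (x R^3 w \wedge zRw))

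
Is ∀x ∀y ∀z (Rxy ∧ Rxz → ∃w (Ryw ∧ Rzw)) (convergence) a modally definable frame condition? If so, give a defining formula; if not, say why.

Yes — defined by ◇□q → □◇q

The condition is convergence. A defining modal formula is ◇□q → □◇q.
Suppose ◇□q→□◇q is valid. Take Rxy, Rxz and set V(q)={w : Ryw}. Then □q at y so ◇□q at x, so □◇q at x, so ◇q at z, giving w with Rzw and Ryw.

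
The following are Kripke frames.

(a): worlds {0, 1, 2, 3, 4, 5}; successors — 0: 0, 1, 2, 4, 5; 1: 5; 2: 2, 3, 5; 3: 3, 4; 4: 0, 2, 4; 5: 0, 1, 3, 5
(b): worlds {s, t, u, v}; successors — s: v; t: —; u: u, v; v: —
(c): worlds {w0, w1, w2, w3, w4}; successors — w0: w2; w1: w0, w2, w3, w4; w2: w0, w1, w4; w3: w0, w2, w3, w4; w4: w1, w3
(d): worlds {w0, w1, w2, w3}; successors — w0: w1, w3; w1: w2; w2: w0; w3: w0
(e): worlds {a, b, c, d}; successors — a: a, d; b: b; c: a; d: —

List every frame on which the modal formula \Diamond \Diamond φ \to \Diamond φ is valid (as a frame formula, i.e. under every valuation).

This is the axiom for transitivity; its first-order frame correspondent is \forall x \forall y \forall z (Rxy \wedge Ryz \to Rxz).
(a): fails — R34 and R40 but not R30.
(b): satisfies the condition.
(c): fails — Rw1w2 and Rw2w1 but not Rw1w1.
(d): fails — Rw1w2 and Rw2w0 but not Rw1w0.
(e): fails — Rca and Rad but not Rcd.

(b)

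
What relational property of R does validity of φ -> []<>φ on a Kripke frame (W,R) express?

Suppose φ→□◇φ is valid. Take Rxy and set V(φ)={x}. Then φ at x, so □◇φ at x, so ◇φ at y, so some z with Ryz has φ; z=x, i.e. Ryx.
Conversely, on a frame with symmetry the schema holds at every world under every valuation.
So the correspondent is symmetry.

symmetry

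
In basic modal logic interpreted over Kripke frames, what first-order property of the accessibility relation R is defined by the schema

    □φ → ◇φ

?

seriality

Suppose □φ→◇φ is valid. At any x set V(φ)=W. Then □φ at x, so ◇φ at x, so x has a successor.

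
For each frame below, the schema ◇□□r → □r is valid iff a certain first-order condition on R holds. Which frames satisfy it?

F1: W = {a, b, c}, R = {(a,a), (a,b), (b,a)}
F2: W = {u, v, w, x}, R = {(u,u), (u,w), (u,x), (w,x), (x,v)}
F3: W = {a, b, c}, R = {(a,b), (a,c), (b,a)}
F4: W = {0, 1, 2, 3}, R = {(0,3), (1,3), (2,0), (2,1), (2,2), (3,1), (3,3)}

The schema corresponds to a generalized confluence (Geach) condition: ∀x ∀y ∀z ((xRy ∧ xRz) → ∃w (yR²w ∧ z = w)).
F1: holds.
F2: fails — uRw, uRu but no t with wR²t and u=t.
F3: fails — aRc, aRb but no w with cR²w and b=w.
F4: fails — 2R0, 2R0 but no w with 0R²w and 0=w.
Valid on: F1.

F1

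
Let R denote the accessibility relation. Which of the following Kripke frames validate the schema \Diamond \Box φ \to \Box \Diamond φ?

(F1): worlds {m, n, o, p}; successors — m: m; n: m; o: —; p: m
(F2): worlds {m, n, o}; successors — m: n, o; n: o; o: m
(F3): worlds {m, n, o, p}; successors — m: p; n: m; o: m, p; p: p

(F1), (F3)

The schema corresponds to convergence: \forall x \forall y \forall z (Rxy \wedge Rxz \to \exists w (Ryw \wedge Rzw)).
(F1): holds.
(F2): fails — Rmo and Rmn but o and n have no common successor.
(F3): holds.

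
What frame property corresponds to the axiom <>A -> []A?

This is the CD axiom.
It corresponds to partial functionality: forall x forall y forall z (Rxy & Rxz -> y = z).

partial functionality: forall x forall y forall z (Rxy & Rxz -> y = z)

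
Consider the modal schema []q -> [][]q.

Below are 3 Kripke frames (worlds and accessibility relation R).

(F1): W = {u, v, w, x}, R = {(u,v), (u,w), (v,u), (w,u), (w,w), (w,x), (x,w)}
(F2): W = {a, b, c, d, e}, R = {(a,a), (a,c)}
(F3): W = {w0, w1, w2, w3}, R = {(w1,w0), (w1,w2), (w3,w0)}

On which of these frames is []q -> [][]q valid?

Frame correspondent (Sahlqvist): forall x forall y forall z (Rxy & Ryz -> Rxz) — i.e. transitivity.
(F1): fails — Ruv and Rvu but not Ruu.
(F2): ✓.
(F3): ✓.
Valid on: (F2), (F3).

(F2), (F3)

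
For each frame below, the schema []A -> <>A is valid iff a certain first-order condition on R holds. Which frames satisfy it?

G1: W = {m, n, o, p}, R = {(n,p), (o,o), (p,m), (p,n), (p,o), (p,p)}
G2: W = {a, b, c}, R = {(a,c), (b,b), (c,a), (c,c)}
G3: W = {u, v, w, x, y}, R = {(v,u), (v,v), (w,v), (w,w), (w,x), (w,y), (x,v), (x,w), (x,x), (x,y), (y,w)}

G2

This is the axiom for seriality; its first-order frame correspondent is forall x exists y Rxy.
G1: fails — world m has no successor.
G2: ✓.
G3: fails — world u has no successor.
Valid on: G2.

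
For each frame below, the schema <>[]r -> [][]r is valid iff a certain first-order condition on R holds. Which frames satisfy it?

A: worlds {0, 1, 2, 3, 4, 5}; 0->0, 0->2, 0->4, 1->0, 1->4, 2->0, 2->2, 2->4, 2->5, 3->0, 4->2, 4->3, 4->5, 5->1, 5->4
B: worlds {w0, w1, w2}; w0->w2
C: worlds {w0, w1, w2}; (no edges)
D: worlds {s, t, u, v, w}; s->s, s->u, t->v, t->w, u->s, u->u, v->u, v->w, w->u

B, C

The schema corresponds to a generalized confluence (Geach) condition: forall x forall y forall z ((xRy & x R^2 z) -> exists w (yRw & z = w)).
A: fails — 0R0, 0R²3 but no w with 0Rw and 3=w.
B: ✓.
C: ✓.
D: fails — tRw, tR²w but no w* with wRw* and w=w*.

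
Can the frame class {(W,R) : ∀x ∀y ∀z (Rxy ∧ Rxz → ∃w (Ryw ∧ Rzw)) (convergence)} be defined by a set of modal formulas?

Yes — defined by ◇□r → □◇r

The condition is convergence. A defining modal formula is ◇□r → □◇r.
Suppose ◇□r→□◇r is valid. Take Rxy, Rxz and set V(r)={w : Ryw}. Then □r at y so ◇□r at x, so □◇r at x, so ◇r at z, giving w with Rzw and Ryw.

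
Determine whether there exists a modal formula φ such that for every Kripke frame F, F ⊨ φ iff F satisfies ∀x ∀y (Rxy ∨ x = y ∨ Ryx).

Not modally definable

Modal frame validity is preserved under disjoint unions.
Take 4 disjoint single-world reflexive frames: each is trivially connected, but their disjoint union has 4 worlds with no edge between distinct components, so it is not connected.
So the class is not modally definable.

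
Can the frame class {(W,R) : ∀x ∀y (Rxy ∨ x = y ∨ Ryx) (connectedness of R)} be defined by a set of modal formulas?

No

Modal frame validity is preserved under disjoint unions.
Take 2 disjoint single-world reflexive frames: each is trivially connected, but their disjoint union has 2 worlds with no edge between distinct components, so it is not connected.
Hence connectedness of R is not modally definable.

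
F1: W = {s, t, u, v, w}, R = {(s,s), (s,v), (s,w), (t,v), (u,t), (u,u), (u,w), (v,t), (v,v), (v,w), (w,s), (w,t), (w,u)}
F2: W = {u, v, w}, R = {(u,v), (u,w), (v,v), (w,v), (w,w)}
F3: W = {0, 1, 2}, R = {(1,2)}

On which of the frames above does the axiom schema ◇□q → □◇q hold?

This is the axiom for convergence; its first-order frame correspondent is ∀x ∀y ∀z (Rxy ∧ Rxz → ∃w (Ryw ∧ Rzw)).
F1: fails — Ruw and Rut but w and t have no common successor.
F2: condition met.
F3: fails — R12 and R12 but 2 and 2 have no common successor.
Valid on: F2.

F2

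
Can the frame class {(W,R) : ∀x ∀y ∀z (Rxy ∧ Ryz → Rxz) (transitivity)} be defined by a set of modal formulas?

The condition is transitivity. A defining modal formula is □q → □□q.
Suppose □q→□□q is valid. Take Rxy, Ryz and set V(q)={w : Rxw}. Then □q at x, so □□q at x, so □q at y, so q at z, i.e. Rxz.

Yes — defined by □q → □□q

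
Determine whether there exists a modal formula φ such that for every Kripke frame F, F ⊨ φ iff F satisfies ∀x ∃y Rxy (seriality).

The condition is seriality. A defining modal formula is □p → ◇p.

Yes — defined by □p → ◇p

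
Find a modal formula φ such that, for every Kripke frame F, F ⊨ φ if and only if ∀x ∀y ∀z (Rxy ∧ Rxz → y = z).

A defining formula is ◇ψ → □ψ (the CD axiom).
Suppose ◇ψ→□ψ is valid. Take Rxy, Rxz and set V(ψ)={y}. Then ◇ψ at x, so □ψ at x, so ψ at z, i.e. z=y.

◇ψ → □ψ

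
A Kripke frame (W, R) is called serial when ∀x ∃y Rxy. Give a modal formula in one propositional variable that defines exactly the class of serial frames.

□s → ◇s

The condition is seriality. The D schema □s → ◇s defines it.
Suppose □s→◇s is valid. At any x set V(s)=W. Then □s at x, so ◇s at x, so x has a successor.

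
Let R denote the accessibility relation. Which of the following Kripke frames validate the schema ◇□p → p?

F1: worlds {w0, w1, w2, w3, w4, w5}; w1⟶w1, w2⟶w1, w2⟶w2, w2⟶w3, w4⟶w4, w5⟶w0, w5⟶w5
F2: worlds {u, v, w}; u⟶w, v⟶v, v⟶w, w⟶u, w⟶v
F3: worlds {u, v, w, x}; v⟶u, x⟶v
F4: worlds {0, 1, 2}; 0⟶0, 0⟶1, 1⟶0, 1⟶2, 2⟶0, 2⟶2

F2

Frame correspondent (Sahlqvist): ∀x ∀y (Rxy → Ryx) — i.e. symmetry.
F1: fails — Rw5w0 but not Rw0w5.
F2: ✓.
F3: fails — Rvu but not Ruv.
F4: fails — R12 but not R21.
Valid on: F2.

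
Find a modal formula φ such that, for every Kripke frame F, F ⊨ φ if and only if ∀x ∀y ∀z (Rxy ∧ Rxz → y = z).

This is partial functionality; the standard corresponding axiom is CD: ◇q → □q.
Suppose ◇q→□q is valid. Take Rxy, Rxz and set V(q)={y}. Then ◇q at x, so □q at x, so q at z, i.e. z=y.

◇q → □q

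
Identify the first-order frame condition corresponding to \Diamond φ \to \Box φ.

partial functionality

This is the CD axiom.
It corresponds to partial functionality: \forall x \forall y \forall z (Rxy \wedge Rxz \to y = z).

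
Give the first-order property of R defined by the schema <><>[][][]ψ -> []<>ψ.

This is a Sahlqvist (Geach-type) schema ◇^2□^3ψ → □^1◇^1ψ.
Minimal-valuation argument: fix x; take any y with xR^2y and any z with xR^1z. Set V(ψ) to the set of worlds R-reachable from y in exactly 3 steps. Then □^3ψ holds at y, so the antecedent holds at x; validity forces ◇^1ψ at z, giving a w with zR^1w and yR^3w.
First-order correspondent: forall x forall y forall z ((x R^2 y & xRz) -> exists w (y R^3 w & zRw)).

forall x forall y forall z ((x R^2 y & xRz) -> exists w (y R^3 w & zRw))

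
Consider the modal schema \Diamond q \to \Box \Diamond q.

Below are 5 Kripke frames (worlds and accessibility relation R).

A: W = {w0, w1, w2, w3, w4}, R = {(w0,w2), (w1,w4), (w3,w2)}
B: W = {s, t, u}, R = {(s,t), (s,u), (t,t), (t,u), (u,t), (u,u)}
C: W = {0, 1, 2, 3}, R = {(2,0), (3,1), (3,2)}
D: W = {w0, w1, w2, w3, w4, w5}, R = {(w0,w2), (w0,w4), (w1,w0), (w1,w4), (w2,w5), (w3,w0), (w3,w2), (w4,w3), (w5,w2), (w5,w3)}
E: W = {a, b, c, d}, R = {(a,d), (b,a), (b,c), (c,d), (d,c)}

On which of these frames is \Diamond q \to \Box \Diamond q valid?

B

The schema corresponds to the Euclidean property: \forall x \forall y \forall z (Rxy \wedge Rxz \to Ryz).
A: fails — Rw0w2 and Rw0w2 but not Rw2w2.
B: condition met.
C: fails — R20 and R20 but not R00.
D: fails — Rw0w4 and Rw0w4 but not Rw4w4.
E: fails — Rad and Rad but not Rdd.
Valid on: B.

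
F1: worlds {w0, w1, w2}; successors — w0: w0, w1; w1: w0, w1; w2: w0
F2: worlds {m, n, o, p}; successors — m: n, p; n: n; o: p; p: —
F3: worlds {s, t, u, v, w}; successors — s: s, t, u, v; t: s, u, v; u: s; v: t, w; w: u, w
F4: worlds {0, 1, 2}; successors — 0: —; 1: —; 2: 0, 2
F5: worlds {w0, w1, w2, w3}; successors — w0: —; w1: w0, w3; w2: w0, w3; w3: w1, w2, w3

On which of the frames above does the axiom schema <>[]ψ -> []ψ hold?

F1

This is the axiom for the Euclidean property; its first-order frame correspondent is forall x forall y forall z (Rxy & Rxz -> Ryz).
F1: satisfies the condition.
F2: fails — Rmn and Rmp but not Rnp.
F3: fails — Rsv and Rsv but not Rvv.
F4: fails — R20 and R22 but not R02.
F5: fails — Rw1w0 and Rw1w0 but not Rw0w0.
Valid on: F1.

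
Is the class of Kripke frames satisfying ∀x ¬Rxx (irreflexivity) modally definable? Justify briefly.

Not modally definable

Any modally definable frame class is closed under surjective bounded morphisms.
The 4-cycle (worlds a,b,c,d with a→b→c→d→a) is irreflexive, and the map sending every world to a single reflexive point • is a surjective bounded morphism (forth: every edge maps to (•,•); back: every world has a successor). So any modal formula valid on the 4-cycle is also valid on the reflexive point, which is not irreflexive.
Hence irreflexivity is not modally definable.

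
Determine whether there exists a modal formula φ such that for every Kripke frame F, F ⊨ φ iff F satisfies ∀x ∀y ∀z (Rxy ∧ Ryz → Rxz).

Yes — defined by □p → □□p

The condition is transitivity. A defining modal formula is □p → □□p.
Suppose □p→□□p is valid. Take Rxy, Ryz and set V(p)={w : Rxw}. Then □p at x, so □□p at x, so □p at y, so p at z, i.e. Rxz.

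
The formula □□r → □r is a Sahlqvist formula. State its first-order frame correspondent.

Density

Suppose □□r→□r is valid. Take Rxy and set V(r)={w : xR²w}. Then □□r at x, so □r at x, so r at y, i.e. ∃z(Rxz∧Rzy).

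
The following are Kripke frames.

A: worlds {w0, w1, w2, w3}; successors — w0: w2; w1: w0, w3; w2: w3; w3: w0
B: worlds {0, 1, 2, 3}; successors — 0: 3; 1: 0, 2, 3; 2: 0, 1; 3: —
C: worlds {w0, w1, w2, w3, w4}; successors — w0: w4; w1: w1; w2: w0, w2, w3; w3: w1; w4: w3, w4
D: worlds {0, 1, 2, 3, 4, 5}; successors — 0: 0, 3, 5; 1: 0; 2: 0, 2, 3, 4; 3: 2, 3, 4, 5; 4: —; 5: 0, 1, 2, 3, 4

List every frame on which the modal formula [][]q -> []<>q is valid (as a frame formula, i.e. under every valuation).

The schema corresponds to a generalized confluence (Geach) condition: forall x forall z (xRz -> exists w (x R^2 w & zRw)).
A: holds.
B: fails — 0R3 but no w with 0R²w and 3Rw.
C: holds.
D: fails — 2R4 but no w with 2R²w and 4Rw.
Valid on: A, C.

A, C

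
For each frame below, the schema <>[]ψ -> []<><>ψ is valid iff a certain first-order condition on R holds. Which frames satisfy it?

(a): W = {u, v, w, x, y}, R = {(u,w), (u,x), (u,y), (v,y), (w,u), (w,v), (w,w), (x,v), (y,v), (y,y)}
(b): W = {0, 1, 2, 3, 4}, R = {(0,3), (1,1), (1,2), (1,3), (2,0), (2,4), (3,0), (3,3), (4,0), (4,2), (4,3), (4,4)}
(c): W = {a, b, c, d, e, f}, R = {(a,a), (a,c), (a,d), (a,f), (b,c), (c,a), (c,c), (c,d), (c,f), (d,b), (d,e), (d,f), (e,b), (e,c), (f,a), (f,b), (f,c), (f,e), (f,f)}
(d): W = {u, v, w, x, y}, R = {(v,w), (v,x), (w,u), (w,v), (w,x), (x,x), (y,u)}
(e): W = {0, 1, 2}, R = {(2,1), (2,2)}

(b), (c)

Frame correspondent (Sahlqvist): forall x forall y forall z ((xRy & xRz) -> exists w (yRw & z R^2 w)) — i.e. a generalized confluence (Geach) condition.
(a): fails — uRw, uRx but no t with wRt and xR²t.
(b): condition met.
(c): condition met.
(d): fails — wRu, wRu but no t with uRt and uR²t.
(e): fails — 2R1, 2R1 but no w with 1Rw and 1R²w.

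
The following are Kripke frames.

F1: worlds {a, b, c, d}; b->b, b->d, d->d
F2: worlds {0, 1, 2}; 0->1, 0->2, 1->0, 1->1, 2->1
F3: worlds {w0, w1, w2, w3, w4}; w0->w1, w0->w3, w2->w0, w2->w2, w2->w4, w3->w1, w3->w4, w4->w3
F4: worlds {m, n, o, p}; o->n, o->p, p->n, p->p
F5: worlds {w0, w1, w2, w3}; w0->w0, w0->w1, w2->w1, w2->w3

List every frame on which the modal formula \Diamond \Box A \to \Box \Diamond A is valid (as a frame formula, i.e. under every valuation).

F1, F2

Frame correspondent (Sahlqvist): \forall x \forall y \forall z (Rxy \wedge Rxz \to \exists w (Ryw \wedge Rzw)) — i.e. convergence.
F1: satisfies the condition.
F2: satisfies the condition.
F3: fails — Rw0w1 and Rw0w1 but w1 and w1 have no common successor.
F4: fails — Ron and Ron but n and n have no common successor.
F5: fails — Rw0w1 and Rw0w1 but w1 and w1 have no common successor.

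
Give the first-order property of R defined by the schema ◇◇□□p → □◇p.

∀x ∀y ∀z ((xR²y ∧ xRz) → ∃w (yR²w ∧ zRw))

This is a Sahlqvist (Geach-type) schema ◇^2□^2p → □^1◇^1p.
First-order correspondent: ∀x ∀y ∀z ((xR²y ∧ xRz) → ∃w (yR²w ∧ zRw)).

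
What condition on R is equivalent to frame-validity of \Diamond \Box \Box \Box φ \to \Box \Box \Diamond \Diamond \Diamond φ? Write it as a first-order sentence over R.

This is a Sahlqvist (Geach-type) schema ◇^1□^3φ → □^2◇^3φ.
First-order correspondent: \forall x \forall y \forall z ((xRy \wedge x R^2 z) \to \exists w (y R^3 w \wedge z R^3 w)).

\forall x \forall y \forall z ((xRy \wedge x R^2 z) \to \exists w (y R^3 w \wedge z R^3 w))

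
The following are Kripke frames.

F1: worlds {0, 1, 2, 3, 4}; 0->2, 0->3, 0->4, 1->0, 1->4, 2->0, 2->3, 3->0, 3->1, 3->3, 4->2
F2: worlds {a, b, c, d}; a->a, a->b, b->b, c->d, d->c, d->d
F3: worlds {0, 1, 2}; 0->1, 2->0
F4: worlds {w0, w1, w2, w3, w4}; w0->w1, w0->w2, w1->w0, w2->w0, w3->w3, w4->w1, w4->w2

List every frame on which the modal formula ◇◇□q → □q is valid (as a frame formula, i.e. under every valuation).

F4

The schema corresponds to a generalized confluence (Geach) condition: ∀x ∀y ∀z ((xR²y ∧ xRz) → ∃w (yRw ∧ z = w)).
F1: fails — 0R²1, 0R2 but no w with 1Rw and 2=w.
F2: fails — aR²b, aRa but no w with bRw and a=w.
F3: fails — 2R²1, 2R0 but no w with 1Rw and 0=w.
F4: satisfies the condition.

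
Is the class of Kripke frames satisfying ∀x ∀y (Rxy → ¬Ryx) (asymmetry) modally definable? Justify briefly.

Not modally definable

If a class were modally definable it would be closed under surjective bounded morphisms (Goldblatt–Thomason).
The 3-cycle (worlds w0,w1,w2 with w0→w1→w2→w0) is asymmetric. Mapping every world to a single reflexive point • is a surjective bounded morphism, and the reflexive point is not asymmetric (R•• but asymmetry requires ¬R••).
Hence asymmetry is not modally definable.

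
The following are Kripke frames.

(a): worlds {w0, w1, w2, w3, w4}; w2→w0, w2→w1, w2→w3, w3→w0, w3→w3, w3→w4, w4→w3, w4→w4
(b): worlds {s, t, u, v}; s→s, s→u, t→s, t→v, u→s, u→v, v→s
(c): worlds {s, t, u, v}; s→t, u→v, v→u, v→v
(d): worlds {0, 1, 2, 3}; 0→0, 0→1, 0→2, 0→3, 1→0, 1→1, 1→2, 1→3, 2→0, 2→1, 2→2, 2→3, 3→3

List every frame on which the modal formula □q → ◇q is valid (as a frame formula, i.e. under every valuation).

This is the axiom for seriality; its first-order frame correspondent is ∀x ∃y Rxy.
(a): fails — world w0 has no successor.
(b): satisfies the condition.
(c): fails — world t has no successor.
(d): satisfies the condition.
Valid on: (b), (d).

(b), (d)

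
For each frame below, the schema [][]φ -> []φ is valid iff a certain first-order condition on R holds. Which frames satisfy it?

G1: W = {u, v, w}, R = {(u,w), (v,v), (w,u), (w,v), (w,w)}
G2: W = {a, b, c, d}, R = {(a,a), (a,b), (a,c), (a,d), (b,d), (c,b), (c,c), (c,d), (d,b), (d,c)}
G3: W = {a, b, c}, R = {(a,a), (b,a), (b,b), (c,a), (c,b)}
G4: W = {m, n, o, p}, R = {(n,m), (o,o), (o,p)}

G1, G3

The schema corresponds to density: forall x forall y (Rxy -> exists z (Rxz & Rzy)).
G1: holds.
G2: fails — Rbd but no z with Rbz and Rzd.
G3: holds.
G4: fails — Rnm but no z with Rnz and Rzm.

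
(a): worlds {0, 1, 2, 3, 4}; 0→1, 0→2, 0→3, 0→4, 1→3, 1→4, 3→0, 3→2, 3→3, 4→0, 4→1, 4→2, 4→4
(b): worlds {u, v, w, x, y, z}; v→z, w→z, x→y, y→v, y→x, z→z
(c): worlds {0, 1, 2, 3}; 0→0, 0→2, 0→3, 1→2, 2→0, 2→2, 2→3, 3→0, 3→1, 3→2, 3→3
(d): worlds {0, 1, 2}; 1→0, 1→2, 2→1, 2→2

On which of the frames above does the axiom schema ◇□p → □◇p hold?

(c)

The schema corresponds to convergence: ∀x ∀y ∀z (Rxy ∧ Rxz → ∃w (Ryw ∧ Rzw)).
(a): fails — R02 and R02 but 2 and 2 have no common successor.
(b): fails — Ryx and Ryv but x and v have no common successor.
(c): satisfies the condition.
(d): fails — R12 and R10 but 2 and 0 have no common successor.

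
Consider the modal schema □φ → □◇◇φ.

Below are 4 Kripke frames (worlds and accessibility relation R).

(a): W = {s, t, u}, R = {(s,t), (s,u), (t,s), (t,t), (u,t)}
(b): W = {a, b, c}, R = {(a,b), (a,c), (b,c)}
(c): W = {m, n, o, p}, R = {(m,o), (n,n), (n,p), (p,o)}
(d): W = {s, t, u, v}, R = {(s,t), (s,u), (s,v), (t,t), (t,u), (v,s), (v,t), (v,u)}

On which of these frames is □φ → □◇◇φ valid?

(a)

Frame correspondent (Sahlqvist): ∀x ∀z (xRz → ∃w (xRw ∧ zR²w)) — i.e. a generalized confluence (Geach) condition.
(a): satisfies the condition.
(b): fails — aRb but no w with aRw and bR²w.
(c): fails — mRo but no w with mRw and oR²w.
(d): fails — sRu but no w with sRw and uR²w.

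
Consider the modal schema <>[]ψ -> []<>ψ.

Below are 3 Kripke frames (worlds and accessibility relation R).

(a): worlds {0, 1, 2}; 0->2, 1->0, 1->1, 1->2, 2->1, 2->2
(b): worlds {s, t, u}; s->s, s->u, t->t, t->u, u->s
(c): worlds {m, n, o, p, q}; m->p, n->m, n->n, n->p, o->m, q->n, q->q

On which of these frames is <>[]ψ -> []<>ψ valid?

(a)

Frame correspondent (Sahlqvist): forall x forall y forall z (Rxy & Rxz -> exists w (Ryw & Rzw)) — i.e. convergence.
(a): ✓.
(b): fails — Rtt and Rtu but t and u have no common successor.
(c): fails — Rmp and Rmp but p and p have no common successor.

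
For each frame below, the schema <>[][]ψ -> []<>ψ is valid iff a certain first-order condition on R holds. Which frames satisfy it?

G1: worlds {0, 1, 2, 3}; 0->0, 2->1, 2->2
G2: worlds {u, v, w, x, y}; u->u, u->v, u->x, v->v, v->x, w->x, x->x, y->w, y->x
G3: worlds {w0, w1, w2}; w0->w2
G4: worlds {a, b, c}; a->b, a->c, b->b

G2

This is the axiom for a generalized confluence (Geach) condition; its first-order frame correspondent is forall x forall y forall z ((xRy & xRz) -> exists w (y R^2 w & zRw)).
G1: fails — 2R1, 2R1 but no w with 1R²w and 1Rw.
G2: ✓.
G3: fails — w0Rw2, w0Rw2 but no w with w2R²w and w2Rw.
G4: fails — aRb, aRc but no w with bR²w and cRw.
Valid on: G2.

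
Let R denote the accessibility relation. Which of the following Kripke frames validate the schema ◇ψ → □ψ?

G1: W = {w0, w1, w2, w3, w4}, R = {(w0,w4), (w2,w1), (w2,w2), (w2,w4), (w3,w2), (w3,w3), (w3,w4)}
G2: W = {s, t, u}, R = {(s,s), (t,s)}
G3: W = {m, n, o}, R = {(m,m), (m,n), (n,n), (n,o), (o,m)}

This is the axiom for partial functionality; its first-order frame correspondent is ∀x ∀y ∀z (Rxy ∧ Rxz → y = z).
G1: fails — w2 sees both w1 and w2.
G2: condition met.
G3: fails — m sees both m and n.
Valid on: G2.

G2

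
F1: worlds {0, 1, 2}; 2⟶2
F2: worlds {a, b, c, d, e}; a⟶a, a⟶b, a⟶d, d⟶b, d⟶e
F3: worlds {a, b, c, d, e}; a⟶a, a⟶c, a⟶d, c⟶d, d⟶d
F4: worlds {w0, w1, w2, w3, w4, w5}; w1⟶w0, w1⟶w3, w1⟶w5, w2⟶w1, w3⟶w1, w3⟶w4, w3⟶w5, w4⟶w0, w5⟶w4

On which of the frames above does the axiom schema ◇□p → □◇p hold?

F1, F3

Frame correspondent (Sahlqvist): ∀x ∀y ∀z (Rxy ∧ Rxz → ∃w (Ryw ∧ Rzw)) — i.e. convergence.
F1: ✓.
F2: fails — Rab and Rab but b and b have no common successor.
F3: ✓.
F4: fails — Rw1w5 and Rw1w0 but w5 and w0 have no common successor.
Valid on: F1, F3.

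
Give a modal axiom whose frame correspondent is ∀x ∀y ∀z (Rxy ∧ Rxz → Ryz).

◇p → □◇p

A defining formula is ◇p → □◇p (the 5 axiom).
Suppose ◇p→□◇p is valid. Take Rxy, Rxz and set V(p)={y}. Then ◇p at x, so □◇p at x, so ◇p at z, so some w with Rzw has p; w=y, i.e. Rzy. By symmetry of the argument, Ryz.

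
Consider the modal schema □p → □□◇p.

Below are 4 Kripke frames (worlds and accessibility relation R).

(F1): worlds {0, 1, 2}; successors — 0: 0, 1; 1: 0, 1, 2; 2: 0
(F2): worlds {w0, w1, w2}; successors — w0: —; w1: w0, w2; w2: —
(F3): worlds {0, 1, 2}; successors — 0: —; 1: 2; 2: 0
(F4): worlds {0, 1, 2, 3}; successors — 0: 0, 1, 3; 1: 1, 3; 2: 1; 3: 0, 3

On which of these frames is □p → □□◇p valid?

The schema corresponds to a generalized confluence (Geach) condition: ∀x ∀z (xR²z → ∃w (xRw ∧ zRw)).
(F1): holds.
(F2): holds.
(F3): fails — 1R²0 but no w with 1Rw and 0Rw.
(F4): fails — 2R²3 but no w with 2Rw and 3Rw.
Valid on: (F1), (F2).

(F1), (F2)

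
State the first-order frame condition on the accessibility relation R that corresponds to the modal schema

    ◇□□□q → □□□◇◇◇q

This is a Sahlqvist (Geach-type) schema ◇^1□^3q → □^3◇^3q.
Minimal-valuation argument: fix x; take any y with xR^1y and any z with xR^3z. Set V(q) to the set of worlds R-reachable from y in exactly 3 steps. Then □^3q holds at y, so the antecedent holds at x; validity forces ◇^3q at z, giving a w with zR^3w and yR^3w.
First-order correspondent: ∀x ∀y ∀z ((xRy ∧ xR³z) → ∃w (yR³w ∧ zR³w)).

∀x ∀y ∀z ((xRy ∧ xR³z) → ∃w (yR³w ∧ zR³w))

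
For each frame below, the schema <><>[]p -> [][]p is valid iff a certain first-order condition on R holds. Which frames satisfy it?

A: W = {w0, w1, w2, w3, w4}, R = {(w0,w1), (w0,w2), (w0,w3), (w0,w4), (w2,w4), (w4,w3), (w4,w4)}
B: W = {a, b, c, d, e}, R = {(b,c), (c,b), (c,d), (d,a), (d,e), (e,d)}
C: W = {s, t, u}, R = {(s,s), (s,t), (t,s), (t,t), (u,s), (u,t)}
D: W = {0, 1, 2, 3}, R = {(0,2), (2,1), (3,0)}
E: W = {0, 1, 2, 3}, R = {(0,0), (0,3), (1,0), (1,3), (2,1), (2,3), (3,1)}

C

This is the axiom for a generalized confluence (Geach) condition; its first-order frame correspondent is forall x forall y forall z ((x R^2 y & x R^2 z) -> exists w (yRw & z = w)).
A: fails — w0R²w3, w0R²w3 but no w with w3Rw and w3=w.
B: fails — bR²b, bR²b but no w with bRw and b=w.
C: condition met.
D: fails — 0R²1, 0R²1 but no w with 1Rw and 1=w.
E: fails — 0R²0, 0R²1 but no w with 0Rw and 1=w.
Valid on: C.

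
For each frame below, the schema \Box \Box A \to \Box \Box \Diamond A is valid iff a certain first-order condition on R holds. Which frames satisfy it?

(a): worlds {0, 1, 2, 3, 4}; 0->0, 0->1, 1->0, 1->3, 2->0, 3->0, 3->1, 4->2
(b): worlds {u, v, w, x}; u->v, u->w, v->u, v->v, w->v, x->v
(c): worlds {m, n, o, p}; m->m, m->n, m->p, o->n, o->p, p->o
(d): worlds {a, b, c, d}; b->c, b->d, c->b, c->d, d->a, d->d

(a), (b)

Frame correspondent (Sahlqvist): \forall x \forall z (x R^2 z \to \exists w (x R^2 w \wedge zRw)) — i.e. a generalized confluence (Geach) condition.
(a): holds.
(b): holds.
(c): fails — mR²n but no w with mR²w and nRw.
(d): fails — bR²a but no w with bR²w and aRw.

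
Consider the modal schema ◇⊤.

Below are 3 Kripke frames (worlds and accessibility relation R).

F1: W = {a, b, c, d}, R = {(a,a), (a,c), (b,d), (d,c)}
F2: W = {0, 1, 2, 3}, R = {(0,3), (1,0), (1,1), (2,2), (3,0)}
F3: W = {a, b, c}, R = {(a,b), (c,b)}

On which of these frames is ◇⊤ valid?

Frame correspondent (Sahlqvist): ∀x ∃y Rxy — i.e. seriality.
F1: fails — world c has no successor.
F2: satisfies the condition.
F3: fails — world b has no successor.

F2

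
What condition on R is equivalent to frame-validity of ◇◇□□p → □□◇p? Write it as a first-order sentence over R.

This is a Sahlqvist (Geach-type) schema ◇^2□^2p → □^2◇^1p.
First-order correspondent: ∀x ∀y ∀z ((xR²y ∧ xR²z) → ∃w (yR²w ∧ zRw)).

∀x ∀y ∀z ((xR²y ∧ xR²z) → ∃w (yR²w ∧ zRw))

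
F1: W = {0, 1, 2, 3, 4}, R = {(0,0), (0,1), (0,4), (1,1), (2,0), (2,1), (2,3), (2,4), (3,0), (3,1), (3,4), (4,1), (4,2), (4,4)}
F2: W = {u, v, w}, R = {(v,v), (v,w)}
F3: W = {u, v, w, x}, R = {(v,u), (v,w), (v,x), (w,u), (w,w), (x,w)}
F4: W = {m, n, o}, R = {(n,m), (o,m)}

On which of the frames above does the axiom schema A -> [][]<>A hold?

F4

This is the axiom for a generalized confluence (Geach) condition; its first-order frame correspondent is forall x forall z (x R^2 z -> exists w (x = w & zRw)).
F1: fails — 0R²1 but no w with 0=w and 1Rw.
F2: fails — vR²w but no t with v=t and wRt.
F3: fails — vR²u but no t with v=t and uRt.
F4: condition met.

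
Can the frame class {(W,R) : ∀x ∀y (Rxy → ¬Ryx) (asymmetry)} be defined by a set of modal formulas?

Not modally definable

If a class were modally definable it would be closed under surjective bounded morphisms (Goldblatt–Thomason).
The 5-cycle (worlds w0,w1,w2,w3,w4 with w0→w1→w2→w3→w4→w0) is asymmetric. Mapping every world to a single reflexive point • is a surjective bounded morphism, and the reflexive point is not asymmetric (R•• but asymmetry requires ¬R••).
Hence asymmetry is not modally definable.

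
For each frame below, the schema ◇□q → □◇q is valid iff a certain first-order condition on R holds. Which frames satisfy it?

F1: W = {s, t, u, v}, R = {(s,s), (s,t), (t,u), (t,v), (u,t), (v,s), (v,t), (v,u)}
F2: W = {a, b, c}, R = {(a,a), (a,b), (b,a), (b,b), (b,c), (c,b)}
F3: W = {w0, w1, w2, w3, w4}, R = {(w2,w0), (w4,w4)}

This is the axiom for convergence; its first-order frame correspondent is ∀x ∀y ∀z (Rxy ∧ Rxz → ∃w (Ryw ∧ Rzw)).
F1: fails — Rss and Rst but s and t have no common successor.
F2: holds.
F3: fails — Rw2w0 and Rw2w0 but w0 and w0 have no common successor.

F2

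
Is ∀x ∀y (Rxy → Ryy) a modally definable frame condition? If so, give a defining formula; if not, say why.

Yes: it is shift-reflexivity, defined by the T□ schema □(□r → r).

Yes, by □(□r → r)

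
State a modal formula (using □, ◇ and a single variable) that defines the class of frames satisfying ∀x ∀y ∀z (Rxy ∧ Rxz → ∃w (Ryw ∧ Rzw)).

◇□p → □◇p

A defining formula is ◇□p → □◇p (the .2 axiom).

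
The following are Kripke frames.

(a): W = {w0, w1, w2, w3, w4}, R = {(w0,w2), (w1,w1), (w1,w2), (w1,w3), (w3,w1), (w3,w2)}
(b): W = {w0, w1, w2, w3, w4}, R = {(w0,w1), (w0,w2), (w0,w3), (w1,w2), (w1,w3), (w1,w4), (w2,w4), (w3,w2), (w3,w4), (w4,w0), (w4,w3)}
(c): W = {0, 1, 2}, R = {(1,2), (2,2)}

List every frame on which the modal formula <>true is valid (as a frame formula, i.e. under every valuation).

(b)

Frame correspondent (Sahlqvist): forall x exists y Rxy — i.e. seriality.
(a): fails — world w2 has no successor.
(b): satisfies the condition.
(c): fails — world 0 has no successor.
Valid on: (b).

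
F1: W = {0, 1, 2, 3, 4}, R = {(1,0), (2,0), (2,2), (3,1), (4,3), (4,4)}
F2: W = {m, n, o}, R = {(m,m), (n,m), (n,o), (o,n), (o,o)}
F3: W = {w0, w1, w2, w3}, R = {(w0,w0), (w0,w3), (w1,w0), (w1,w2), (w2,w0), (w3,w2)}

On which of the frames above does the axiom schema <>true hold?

F2, F3

Frame correspondent (Sahlqvist): forall x exists y Rxy — i.e. seriality.
F1: fails — world 0 has no successor.
F2: condition met.
F3: condition met.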